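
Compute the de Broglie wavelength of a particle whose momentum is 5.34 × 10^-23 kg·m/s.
1.24 × 10^-11 m

Using the de Broglie relation λ = h/p:

λ = h/p
λ = (6.626 × 10^-34 J·s) / (5.34 × 10^-23 kg·m/s)
λ = 1.24 × 10^-11 m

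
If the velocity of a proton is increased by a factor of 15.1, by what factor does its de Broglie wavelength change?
The wavelength decreases by a factor of 15.1.

From λ = h/(mv), the wavelength is inversely proportional to velocity:

λ ∝ 1/v

If v → 15.1v, then λ → λ/15.1

When velocity is increased by a factor of 15.1, the wavelength decreases by a factor of 15.1.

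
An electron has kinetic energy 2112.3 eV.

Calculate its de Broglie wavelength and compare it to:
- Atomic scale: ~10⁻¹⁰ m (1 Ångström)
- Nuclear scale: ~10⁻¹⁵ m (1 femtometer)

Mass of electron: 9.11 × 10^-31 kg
λ = 2.67 × 10^-11 m, which is between nuclear and atomic scales.

Using λ = h/√(2mKE):

KE = 2112.3 eV = 3.384 × 10^-16 J

λ = h/√(2mKE)
λ = (6.626 × 10^-34 J·s) / √(2 × 9.11 × 10^-31 kg × 3.384 × 10^-16 J)
λ = 2.67 × 10^-11 m

Comparison:
- Atomic scale (10⁻¹⁰ m): λ is 0.27× this size
- Nuclear scale (10⁻¹⁵ m): λ is 2.7e+04× this size

The wavelength is between nuclear and atomic scales.

This wavelength is appropriate for probing atomic structure but too large for nuclear physics experiments.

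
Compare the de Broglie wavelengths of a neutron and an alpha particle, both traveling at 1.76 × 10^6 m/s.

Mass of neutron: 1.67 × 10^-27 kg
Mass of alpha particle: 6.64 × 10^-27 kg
The neutron has the longer wavelength.

Using λ = h/(mv), since both particles have the same velocity, the wavelength depends only on mass.

For neutron: λ₁ = h/(m₁v) = 2.25 × 10^-13 m
For alpha particle: λ₂ = h/(m₂v) = 5.67 × 10^-14 m

Since λ ∝ 1/m at constant velocity, the lighter particle has the longer wavelength.

The neutron has the longer de Broglie wavelength.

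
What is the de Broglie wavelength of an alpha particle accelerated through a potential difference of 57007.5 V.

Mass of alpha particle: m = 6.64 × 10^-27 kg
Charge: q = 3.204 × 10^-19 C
4.25 × 10^-14 m

When a particle is accelerated through voltage V, it gains kinetic energy KE = qV.

The de Broglie wavelength is then λ = h/√(2mqV):

λ = h/√(2mqV)
λ = (6.626 × 10^-34 J·s) / √(2 × 6.64 × 10^-27 kg × 3.204 × 10^-19 C × 57007.5 V)
λ = 4.25 × 10^-14 m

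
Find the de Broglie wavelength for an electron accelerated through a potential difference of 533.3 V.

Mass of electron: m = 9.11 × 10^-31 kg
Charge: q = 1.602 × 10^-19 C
5.31 × 10^-11 m

When a particle is accelerated through voltage V, it gains kinetic energy KE = qV.

The de Broglie wavelength is then λ = h/√(2mqV):

λ = h/√(2mqV)
λ = (6.626 × 10^-34 J·s) / √(2 × 9.11 × 10^-31 kg × 1.602 × 10^-19 C × 533.3 V)
λ = 5.31 × 10^-11 m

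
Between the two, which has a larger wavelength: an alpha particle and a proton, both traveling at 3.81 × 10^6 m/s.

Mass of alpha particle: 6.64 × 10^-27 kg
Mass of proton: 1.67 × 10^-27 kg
The proton has the longer wavelength.

Using λ = h/(mv), since both particles have the same velocity, the wavelength depends only on mass.

For alpha particle: λ₁ = h/(m₁v) = 2.62 × 10^-14 m
For proton: λ₂ = h/(m₂v) = 1.04 × 10^-13 m

Since λ ∝ 1/m at constant velocity, the lighter particle has the longer wavelength.

The proton has the longer de Broglie wavelength.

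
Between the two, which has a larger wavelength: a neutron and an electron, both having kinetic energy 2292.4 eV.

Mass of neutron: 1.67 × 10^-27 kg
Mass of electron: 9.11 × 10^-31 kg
The electron has the longer wavelength.

Using λ = h/√(2mKE):

For neutron: λ₁ = h/√(2m₁KE) = 5.98 × 10^-13 m
For electron: λ₂ = h/√(2m₂KE) = 2.56 × 10^-11 m

Since λ ∝ 1/√m at constant kinetic energy, the lighter particle has the longer wavelength.

The electron has the longer de Broglie wavelength.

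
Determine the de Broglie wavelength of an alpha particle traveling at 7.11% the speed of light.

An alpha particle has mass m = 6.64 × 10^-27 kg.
4.68 × 10^-15 m

Using the de Broglie relation λ = h/(mv):

v = 7.11% × c = 2.132 × 10^7 m/s

λ = h/(mv)
λ = (6.626 × 10^-34 J·s) / (6.64 × 10^-27 kg × 2.132 × 10^7 m/s)
λ = 4.68 × 10^-15 m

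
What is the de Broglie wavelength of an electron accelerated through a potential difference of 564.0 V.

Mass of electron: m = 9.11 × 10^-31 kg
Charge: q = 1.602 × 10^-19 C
5.16 × 10^-11 m

When a particle is accelerated through voltage V, it gains kinetic energy KE = qV.

The de Broglie wavelength is then λ = h/√(2mqV):

λ = h/√(2mqV)
λ = (6.626 × 10^-34 J·s) / √(2 × 9.11 × 10^-31 kg × 1.602 × 10^-19 C × 564.0 V)
λ = 5.16 × 10^-11 m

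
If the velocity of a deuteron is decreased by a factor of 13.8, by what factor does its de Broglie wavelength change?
The wavelength increases by a factor of 13.8.

From λ = h/(mv), the wavelength is inversely proportional to velocity:

λ ∝ 1/v

If v → v/13.8, then λ → 13.8λ

When velocity is decreased by a factor of 13.8, the wavelength increases by a factor of 13.8.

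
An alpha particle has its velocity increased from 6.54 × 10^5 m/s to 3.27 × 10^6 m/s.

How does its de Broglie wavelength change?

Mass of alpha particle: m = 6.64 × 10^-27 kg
The wavelength decreases by a factor of 5.

Using λ = h/(mv):

Initial wavelength: λ₁ = h/(mv₁) = 1.53 × 10^-13 m
Final wavelength: λ₂ = h/(mv₂) = 3.05 × 10^-14 m

Since λ ∝ 1/v, when velocity increases by a factor of 5, the wavelength decreases by a factor of 5.

λ₂/λ₁ = v₁/v₂ = 1/5

The wavelength decreases by a factor of 5.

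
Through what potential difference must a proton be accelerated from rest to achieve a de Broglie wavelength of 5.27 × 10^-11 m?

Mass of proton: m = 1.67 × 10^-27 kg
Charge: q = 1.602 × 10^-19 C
2.95 × 10^-1 V

From λ = h/√(2mqV), we solve for V:

λ² = h²/(2mqV)
V = h²/(2mqλ²)
V = (6.626 × 10^-34 J·s)² / (2 × 1.67 × 10^-27 kg × 1.602 × 10^-19 C × (5.27 × 10^-11 m)²)
V = 2.95 × 10^-1 V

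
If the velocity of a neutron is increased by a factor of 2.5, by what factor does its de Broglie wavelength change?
The wavelength decreases by a factor of 2.5.

From λ = h/(mv), the wavelength is inversely proportional to velocity:

λ ∝ 1/v

If v → 2.5v, then λ → λ/2.5

When velocity is increased by a factor of 2.5, the wavelength decreases by a factor of 2.5.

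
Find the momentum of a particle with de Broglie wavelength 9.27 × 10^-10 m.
7.15 × 10^-25 kg·m/s

From the de Broglie relation λ = h/p, we solve for p:

p = h/λ
p = (6.626 × 10^-34 J·s) / (9.27 × 10^-10 m)
p = 7.15 × 10^-25 kg·m/s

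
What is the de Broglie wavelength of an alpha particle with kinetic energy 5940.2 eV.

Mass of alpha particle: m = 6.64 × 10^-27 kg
1.86 × 10^-13 m

Using λ = h/√(2mKE):

First convert KE to Joules: KE = 5940.2 eV = 9.517 × 10^-16 J

λ = h/√(2mKE)
λ = (6.626 × 10^-34 J·s) / √(2 × 6.64 × 10^-27 kg × 9.517 × 10^-16 J)
λ = 1.86 × 10^-13 m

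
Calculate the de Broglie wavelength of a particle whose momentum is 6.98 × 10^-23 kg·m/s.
9.49 × 10^-12 m

Using the de Broglie relation λ = h/p:

λ = h/p
λ = (6.626 × 10^-34 J·s) / (6.98 × 10^-23 kg·m/s)
λ = 9.49 × 10^-12 m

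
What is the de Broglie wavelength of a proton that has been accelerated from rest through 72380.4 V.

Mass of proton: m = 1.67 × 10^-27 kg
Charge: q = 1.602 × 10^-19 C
1.06 × 10^-13 m

When a particle is accelerated through voltage V, it gains kinetic energy KE = qV.

The de Broglie wavelength is then λ = h/√(2mqV):

λ = h/√(2mqV)
λ = (6.626 × 10^-34 J·s) / √(2 × 1.67 × 10^-27 kg × 1.602 × 10^-19 C × 72380.4 V)
λ = 1.06 × 10^-13 m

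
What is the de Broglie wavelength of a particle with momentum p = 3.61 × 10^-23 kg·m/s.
1.84 × 10^-11 m

Using the de Broglie relation λ = h/p:

λ = h/p
λ = (6.626 × 10^-34 J·s) / (3.61 × 10^-23 kg·m/s)
λ = 1.84 × 10^-11 m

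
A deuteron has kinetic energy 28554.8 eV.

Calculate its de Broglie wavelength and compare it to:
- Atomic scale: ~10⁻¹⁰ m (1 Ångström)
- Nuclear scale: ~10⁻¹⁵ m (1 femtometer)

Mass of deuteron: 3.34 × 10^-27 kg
λ = 1.20 × 10^-13 m, which is between nuclear and atomic scales.

Using λ = h/√(2mKE):

KE = 28554.8 eV = 4.575 × 10^-15 J

λ = h/√(2mKE)
λ = (6.626 × 10^-34 J·s) / √(2 × 3.34 × 10^-27 kg × 4.575 × 10^-15 J)
λ = 1.20 × 10^-13 m

Comparison:
- Atomic scale (10⁻¹⁰ m): λ is 0.0012× this size
- Nuclear scale (10⁻¹⁵ m): λ is 1.2e+02× this size

The wavelength is between nuclear and atomic scales.

This wavelength is appropriate for probing atomic structure but too large for nuclear physics experiments.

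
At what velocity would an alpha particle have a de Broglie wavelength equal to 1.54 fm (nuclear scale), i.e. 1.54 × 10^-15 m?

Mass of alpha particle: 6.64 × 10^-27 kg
6.48 × 10^7 m/s

From λ = h/(mv), solve for v:

v = h/(mλ)
v = (6.626 × 10^-34 J·s) / (6.64 × 10^-27 kg × 1.54 × 10^-15 m)
v = 6.48 × 10^7 m/s

Note: This velocity is 21.6% of the speed of light, so relativistic corrections would be needed for a more accurate calculation.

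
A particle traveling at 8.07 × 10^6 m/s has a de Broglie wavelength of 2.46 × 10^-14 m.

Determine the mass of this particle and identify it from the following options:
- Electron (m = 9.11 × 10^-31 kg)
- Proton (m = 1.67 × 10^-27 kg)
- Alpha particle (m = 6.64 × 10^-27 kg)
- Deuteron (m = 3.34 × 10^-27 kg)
The particle is a deuteron.

From λ = h/(mv), solve for mass:

m = h/(λv)
m = (6.626 × 10^-34 J·s) / (2.46 × 10^-14 m × 8.07 × 10^6 m/s)
m = 3.34 × 10^-27 kg

Comparing with the listed masses, this is closest to a deuteron.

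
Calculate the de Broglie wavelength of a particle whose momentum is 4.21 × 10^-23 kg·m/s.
1.57 × 10^-11 m

Using the de Broglie relation λ = h/p:

λ = h/p
λ = (6.626 × 10^-34 J·s) / (4.21 × 10^-23 kg·m/s)
λ = 1.57 × 10^-11 m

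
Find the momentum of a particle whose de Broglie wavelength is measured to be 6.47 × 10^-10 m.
1.02 × 10^-24 kg·m/s

From the de Broglie relation λ = h/p, we solve for p:

p = h/λ
p = (6.626 × 10^-34 J·s) / (6.47 × 10^-10 m)
p = 1.02 × 10^-24 kg·m/s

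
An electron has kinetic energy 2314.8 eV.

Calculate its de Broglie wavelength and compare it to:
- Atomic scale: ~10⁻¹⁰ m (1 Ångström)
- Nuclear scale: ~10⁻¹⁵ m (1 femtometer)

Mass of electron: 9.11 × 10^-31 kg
λ = 2.55 × 10^-11 m, which is between nuclear and atomic scales.

Using λ = h/√(2mKE):

KE = 2314.8 eV = 3.709 × 10^-16 J

λ = h/√(2mKE)
λ = (6.626 × 10^-34 J·s) / √(2 × 9.11 × 10^-31 kg × 3.709 × 10^-16 J)
λ = 2.55 × 10^-11 m

Comparison:
- Atomic scale (10⁻¹⁰ m): λ is 0.25× this size
- Nuclear scale (10⁻¹⁵ m): λ is 2.5e+04× this size

The wavelength is between nuclear and atomic scales.

This wavelength is appropriate for probing atomic structure but too large for nuclear physics experiments.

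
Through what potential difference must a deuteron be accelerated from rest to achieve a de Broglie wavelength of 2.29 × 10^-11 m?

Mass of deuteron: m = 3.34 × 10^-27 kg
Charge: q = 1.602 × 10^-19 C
7.82 × 10^-1 V

From λ = h/√(2mqV), we solve for V:

λ² = h²/(2mqV)
V = h²/(2mqλ²)
V = (6.626 × 10^-34 J·s)² / (2 × 3.34 × 10^-27 kg × 1.602 × 10^-19 C × (2.29 × 10^-11 m)²)
V = 7.82 × 10^-1 V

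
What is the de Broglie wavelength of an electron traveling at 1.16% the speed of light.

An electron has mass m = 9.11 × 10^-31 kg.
2.09 × 10^-10 m

Using the de Broglie relation λ = h/(mv):

v = 1.16% × c = 3.478 × 10^6 m/s

λ = h/(mv)
λ = (6.626 × 10^-34 J·s) / (9.11 × 10^-31 kg × 3.478 × 10^6 m/s)
λ = 2.09 × 10^-10 m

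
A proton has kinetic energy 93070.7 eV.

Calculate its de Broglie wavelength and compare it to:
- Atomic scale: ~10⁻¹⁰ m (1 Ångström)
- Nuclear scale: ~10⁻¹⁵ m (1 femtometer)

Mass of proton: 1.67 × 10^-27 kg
λ = 9.39 × 10^-14 m, which is between nuclear and atomic scales.

Using λ = h/√(2mKE):

KE = 93070.7 eV = 1.491 × 10^-14 J

λ = h/√(2mKE)
λ = (6.626 × 10^-34 J·s) / √(2 × 1.67 × 10^-27 kg × 1.491 × 10^-14 J)
λ = 9.39 × 10^-14 m

Comparison:
- Atomic scale (10⁻¹⁰ m): λ is 0.00094× this size
- Nuclear scale (10⁻¹⁵ m): λ is 94× this size

The wavelength is between nuclear and atomic scales.

This wavelength is appropriate for probing atomic structure but too large for nuclear physics experiments.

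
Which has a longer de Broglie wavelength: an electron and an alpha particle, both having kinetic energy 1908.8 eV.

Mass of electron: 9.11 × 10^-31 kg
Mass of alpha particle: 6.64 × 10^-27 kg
The electron has the longer wavelength.

Using λ = h/√(2mKE):

For electron: λ₁ = h/√(2m₁KE) = 2.81 × 10^-11 m
For alpha particle: λ₂ = h/√(2m₂KE) = 3.29 × 10^-13 m

Since λ ∝ 1/√m at constant kinetic energy, the lighter particle has the longer wavelength.

The electron has the longer de Broglie wavelength.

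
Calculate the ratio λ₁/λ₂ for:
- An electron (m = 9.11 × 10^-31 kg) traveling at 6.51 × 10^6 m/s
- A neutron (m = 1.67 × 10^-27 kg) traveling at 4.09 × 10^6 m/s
λ₁/λ₂ = 1.15 × 10^3

Using λ = h/(mv):

λ₁ = h/(m₁v₁) = 1.12 × 10^-10 m
λ₂ = h/(m₂v₂) = 9.70 × 10^-14 m

Ratio λ₁/λ₂ = (m₂v₂)/(m₁v₁)
         = (1.67 × 10^-27 kg × 4.09 × 10^6 m/s) / (9.11 × 10^-31 kg × 6.51 × 10^6 m/s)
         = 1.15 × 10^3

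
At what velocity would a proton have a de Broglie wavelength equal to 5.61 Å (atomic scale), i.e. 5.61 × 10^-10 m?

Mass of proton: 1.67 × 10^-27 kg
7.07 × 10^2 m/s

From λ = h/(mv), solve for v:

v = h/(mλ)
v = (6.626 × 10^-34 J·s) / (1.67 × 10^-27 kg × 5.61 × 10^-10 m)
v = 7.07 × 10^2 m/s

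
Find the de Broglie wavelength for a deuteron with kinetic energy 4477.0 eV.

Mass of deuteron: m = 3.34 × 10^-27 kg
3.03 × 10^-13 m

Using λ = h/√(2mKE):

First convert KE to Joules: KE = 4477.0 eV = 7.173 × 10^-16 J

λ = h/√(2mKE)
λ = (6.626 × 10^-34 J·s) / √(2 × 3.34 × 10^-27 kg × 7.173 × 10^-16 J)
λ = 3.03 × 10^-13 m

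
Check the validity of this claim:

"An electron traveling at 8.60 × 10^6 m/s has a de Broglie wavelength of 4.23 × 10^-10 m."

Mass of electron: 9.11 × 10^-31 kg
False

The claim is incorrect.

Using λ = h/(mv):
λ = (6.626 × 10^-34 J·s) / (9.11 × 10^-31 kg × 8.60 × 10^6 m/s)
λ = 8.46 × 10^-11 m

The actual wavelength differs from the claimed 4.23 × 10^-10 m.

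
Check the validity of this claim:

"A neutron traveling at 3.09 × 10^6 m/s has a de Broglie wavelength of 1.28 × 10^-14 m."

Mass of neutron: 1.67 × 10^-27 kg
False

The claim is incorrect.

Using λ = h/(mv):
λ = (6.626 × 10^-34 J·s) / (1.67 × 10^-27 kg × 3.09 × 10^6 m/s)
λ = 1.28 × 10^-13 m

The actual wavelength differs from the claimed 1.28 × 10^-14 m.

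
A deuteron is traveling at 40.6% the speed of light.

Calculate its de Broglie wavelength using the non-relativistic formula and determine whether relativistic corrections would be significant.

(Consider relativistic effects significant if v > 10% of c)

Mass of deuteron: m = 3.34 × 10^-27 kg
Yes, relativistic corrections are needed.

Using the non-relativistic de Broglie formula λ = h/(mv):

v = 40.6% × c = 1.217 × 10^8 m/s

λ = h/(mv)
λ = (6.626 × 10^-34 J·s) / (3.34 × 10^-27 kg × 1.217 × 10^8 m/s)
λ = 1.63 × 10^-15 m

Since v = 40.6% of c > 10% of c, relativistic corrections ARE significant and the actual wavelength would differ from this non-relativistic estimate.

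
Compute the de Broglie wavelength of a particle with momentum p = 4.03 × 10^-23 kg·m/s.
1.64 × 10^-11 m

Using the de Broglie relation λ = h/p:

λ = h/p
λ = (6.626 × 10^-34 J·s) / (4.03 × 10^-23 kg·m/s)
λ = 1.64 × 10^-11 m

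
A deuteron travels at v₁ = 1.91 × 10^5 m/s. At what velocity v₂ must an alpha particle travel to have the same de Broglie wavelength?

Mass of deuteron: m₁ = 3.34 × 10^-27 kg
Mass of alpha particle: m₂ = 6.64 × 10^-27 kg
v₂ = 9.61 × 10^4 m/s

For equal de Broglie wavelengths: λ₁ = λ₂

h/(m₁v₁) = h/(m₂v₂)
m₁v₁ = m₂v₂
v₂ = v₁ · (m₁/m₂)

v₂ = 1.91 × 10^5 m/s × (3.34 × 10^-27 kg / 6.64 × 10^-27 kg)
v₂ = 9.61 × 10^4 m/s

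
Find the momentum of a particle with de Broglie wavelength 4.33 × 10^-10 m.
1.53 × 10^-24 kg·m/s

From the de Broglie relation λ = h/p, we solve for p:

p = h/λ
p = (6.626 × 10^-34 J·s) / (4.33 × 10^-10 m)
p = 1.53 × 10^-24 kg·m/s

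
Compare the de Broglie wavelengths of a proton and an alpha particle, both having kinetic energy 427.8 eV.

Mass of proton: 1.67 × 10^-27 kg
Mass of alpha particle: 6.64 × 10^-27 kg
The proton has the longer wavelength.

Using λ = h/√(2mKE):

For proton: λ₁ = h/√(2m₁KE) = 1.38 × 10^-12 m
For alpha particle: λ₂ = h/√(2m₂KE) = 6.95 × 10^-13 m

Since λ ∝ 1/√m at constant kinetic energy, the lighter particle has the longer wavelength.

The proton has the longer de Broglie wavelength.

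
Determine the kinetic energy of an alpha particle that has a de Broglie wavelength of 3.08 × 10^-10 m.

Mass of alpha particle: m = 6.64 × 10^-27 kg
3.49 × 10^-22 J (or 2.18 × 10^-3 eV)

From λ = h/√(2mKE), we solve for KE:

λ² = h²/(2mKE)
KE = h²/(2mλ²)
KE = (6.626 × 10^-34 J·s)² / (2 × 6.64 × 10^-27 kg × (3.08 × 10^-10 m)²)
KE = 3.49 × 10^-22 J
KE = 2.18 × 10^-3 eV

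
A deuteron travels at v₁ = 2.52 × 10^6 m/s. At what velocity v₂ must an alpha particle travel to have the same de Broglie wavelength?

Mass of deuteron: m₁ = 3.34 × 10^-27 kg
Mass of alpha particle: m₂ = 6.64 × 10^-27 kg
v₂ = 1.27 × 10^6 m/s

For equal de Broglie wavelengths: λ₁ = λ₂

h/(m₁v₁) = h/(m₂v₂)
m₁v₁ = m₂v₂
v₂ = v₁ · (m₁/m₂)

v₂ = 2.52 × 10^6 m/s × (3.34 × 10^-27 kg / 6.64 × 10^-27 kg)
v₂ = 1.27 × 10^6 m/s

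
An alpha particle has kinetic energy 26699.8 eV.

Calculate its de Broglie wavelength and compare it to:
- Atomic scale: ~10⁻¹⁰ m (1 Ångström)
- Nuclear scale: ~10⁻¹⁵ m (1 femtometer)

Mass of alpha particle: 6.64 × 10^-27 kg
λ = 8.79 × 10^-14 m, which is between nuclear and atomic scales.

Using λ = h/√(2mKE):

KE = 26699.8 eV = 4.278 × 10^-15 J

λ = h/√(2mKE)
λ = (6.626 × 10^-34 J·s) / √(2 × 6.64 × 10^-27 kg × 4.278 × 10^-15 J)
λ = 8.79 × 10^-14 m

Comparison:
- Atomic scale (10⁻¹⁰ m): λ is 0.00088× this size
- Nuclear scale (10⁻¹⁵ m): λ is 88× this size

The wavelength is between nuclear and atomic scales.

This wavelength is appropriate for probing atomic structure but too large for nuclear physics experiments.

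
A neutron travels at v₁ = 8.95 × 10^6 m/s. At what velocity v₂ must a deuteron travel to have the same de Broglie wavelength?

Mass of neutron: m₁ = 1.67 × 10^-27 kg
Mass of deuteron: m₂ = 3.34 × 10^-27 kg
v₂ = 4.48 × 10^6 m/s

For equal de Broglie wavelengths: λ₁ = λ₂

h/(m₁v₁) = h/(m₂v₂)
m₁v₁ = m₂v₂
v₂ = v₁ · (m₁/m₂)

v₂ = 8.95 × 10^6 m/s × (1.67 × 10^-27 kg / 3.34 × 10^-27 kg)
v₂ = 4.48 × 10^6 m/s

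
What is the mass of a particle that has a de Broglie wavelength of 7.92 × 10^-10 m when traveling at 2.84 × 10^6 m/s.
2.95 × 10^-31 kg

From the de Broglie relation λ = h/(mv), we solve for m:

m = h/(λv)
m = (6.626 × 10^-34 J·s) / (7.92 × 10^-10 m × 2.84 × 10^6 m/s)
m = 2.95 × 10^-31 kg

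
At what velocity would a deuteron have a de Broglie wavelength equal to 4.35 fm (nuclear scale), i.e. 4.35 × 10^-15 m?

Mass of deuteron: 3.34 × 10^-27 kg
4.56 × 10^7 m/s

From λ = h/(mv), solve for v:

v = h/(mλ)
v = (6.626 × 10^-34 J·s) / (3.34 × 10^-27 kg × 4.35 × 10^-15 m)
v = 4.56 × 10^7 m/s

Note: This velocity is 15.2% of the speed of light, so relativistic corrections would be needed for a more accurate calculation.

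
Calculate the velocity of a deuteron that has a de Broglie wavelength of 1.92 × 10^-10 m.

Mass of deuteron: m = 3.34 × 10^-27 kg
1.03 × 10^3 m/s

From the de Broglie relation λ = h/(mv), we solve for v:

v = h/(mλ)
v = (6.626 × 10^-34 J·s) / (3.34 × 10^-27 kg × 1.92 × 10^-10 m)
v = 1.03 × 10^3 m/s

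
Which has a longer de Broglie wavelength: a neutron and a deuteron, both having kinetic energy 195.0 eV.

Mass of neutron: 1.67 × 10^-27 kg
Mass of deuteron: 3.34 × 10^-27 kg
The neutron has the longer wavelength.

Using λ = h/√(2mKE):

For neutron: λ₁ = h/√(2m₁KE) = 2.05 × 10^-12 m
For deuteron: λ₂ = h/√(2m₂KE) = 1.45 × 10^-12 m

Since λ ∝ 1/√m at constant kinetic energy, the lighter particle has the longer wavelength.

The neutron has the longer de Broglie wavelength.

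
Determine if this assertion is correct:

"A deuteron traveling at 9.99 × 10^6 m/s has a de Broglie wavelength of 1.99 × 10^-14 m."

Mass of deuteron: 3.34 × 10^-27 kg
True

The claim is correct.

Using λ = h/(mv):
λ = (6.626 × 10^-34 J·s) / (3.34 × 10^-27 kg × 9.99 × 10^6 m/s)
λ = 1.99 × 10^-14 m

This matches the claimed value.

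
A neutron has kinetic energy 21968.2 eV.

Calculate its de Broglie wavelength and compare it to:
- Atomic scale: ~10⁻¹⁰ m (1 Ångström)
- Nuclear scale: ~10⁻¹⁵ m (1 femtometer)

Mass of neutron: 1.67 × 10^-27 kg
λ = 1.93 × 10^-13 m, which is between nuclear and atomic scales.

Using λ = h/√(2mKE):

KE = 21968.2 eV = 3.520 × 10^-15 J

λ = h/√(2mKE)
λ = (6.626 × 10^-34 J·s) / √(2 × 1.67 × 10^-27 kg × 3.520 × 10^-15 J)
λ = 1.93 × 10^-13 m

Comparison:
- Atomic scale (10⁻¹⁰ m): λ is 0.0019× this size
- Nuclear scale (10⁻¹⁵ m): λ is 1.9e+02× this size

The wavelength is between nuclear and atomic scales.

This wavelength is appropriate for probing atomic structure but too large for nuclear physics experiments.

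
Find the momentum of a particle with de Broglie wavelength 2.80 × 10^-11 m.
2.37 × 10^-23 kg·m/s

From the de Broglie relation λ = h/p, we solve for p:

p = h/λ
p = (6.626 × 10^-34 J·s) / (2.80 × 10^-11 m)
p = 2.37 × 10^-23 kg·m/s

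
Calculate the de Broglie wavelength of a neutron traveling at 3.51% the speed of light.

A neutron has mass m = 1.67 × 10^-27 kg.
3.77 × 10^-14 m

Using the de Broglie relation λ = h/(mv):

v = 3.51% × c = 1.052 × 10^7 m/s

λ = h/(mv)
λ = (6.626 × 10^-34 J·s) / (1.67 × 10^-27 kg × 1.052 × 10^7 m/s)
λ = 3.77 × 10^-14 m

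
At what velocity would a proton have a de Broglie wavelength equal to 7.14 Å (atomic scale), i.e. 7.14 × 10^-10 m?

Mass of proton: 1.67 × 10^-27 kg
5.56 × 10^2 m/s

From λ = h/(mv), solve for v:

v = h/(mλ)
v = (6.626 × 10^-34 J·s) / (1.67 × 10^-27 kg × 7.14 × 10^-10 m)
v = 5.56 × 10^2 m/s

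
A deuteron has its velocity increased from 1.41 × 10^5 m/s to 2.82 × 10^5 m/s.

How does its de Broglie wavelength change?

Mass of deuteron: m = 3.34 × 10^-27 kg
The wavelength decreases by a factor of 2.

Using λ = h/(mv):

Initial wavelength: λ₁ = h/(mv₁) = 1.41 × 10^-12 m
Final wavelength: λ₂ = h/(mv₂) = 7.03 × 10^-13 m

Since λ ∝ 1/v, when velocity increases by a factor of 2, the wavelength decreases by a factor of 2.

λ₂/λ₁ = v₁/v₂ = 1/2

The wavelength decreases by a factor of 2.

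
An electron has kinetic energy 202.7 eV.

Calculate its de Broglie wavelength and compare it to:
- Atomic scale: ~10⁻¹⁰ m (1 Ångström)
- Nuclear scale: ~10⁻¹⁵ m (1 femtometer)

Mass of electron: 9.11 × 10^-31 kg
λ = 8.61 × 10^-11 m, which is between nuclear and atomic scales.

Using λ = h/√(2mKE):

KE = 202.7 eV = 3.248 × 10^-17 J

λ = h/√(2mKE)
λ = (6.626 × 10^-34 J·s) / √(2 × 9.11 × 10^-31 kg × 3.248 × 10^-17 J)
λ = 8.61 × 10^-11 m

Comparison:
- Atomic scale (10⁻¹⁰ m): λ is 0.86× this size
- Nuclear scale (10⁻¹⁵ m): λ is 8.6e+04× this size

The wavelength is between nuclear and atomic scales.

This wavelength is appropriate for probing atomic structure but too large for nuclear physics experiments.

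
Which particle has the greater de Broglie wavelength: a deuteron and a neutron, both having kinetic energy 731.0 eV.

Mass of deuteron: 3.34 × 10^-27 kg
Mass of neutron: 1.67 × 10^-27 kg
The neutron has the longer wavelength.

Using λ = h/√(2mKE):

For deuteron: λ₁ = h/√(2m₁KE) = 7.49 × 10^-13 m
For neutron: λ₂ = h/√(2m₂KE) = 1.06 × 10^-12 m

Since λ ∝ 1/√m at constant kinetic energy, the lighter particle has the longer wavelength.

The neutron has the longer de Broglie wavelength.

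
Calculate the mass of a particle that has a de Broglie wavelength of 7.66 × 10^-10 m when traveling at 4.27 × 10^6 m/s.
2.03 × 10^-31 kg

From the de Broglie relation λ = h/(mv), we solve for m:

m = h/(λv)
m = (6.626 × 10^-34 J·s) / (7.66 × 10^-10 m × 4.27 × 10^6 m/s)
m = 2.03 × 10^-31 kg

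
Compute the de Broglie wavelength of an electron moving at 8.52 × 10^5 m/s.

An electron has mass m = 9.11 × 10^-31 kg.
8.54 × 10^-10 m

Using the de Broglie relation λ = h/(mv):

λ = h/(mv)
λ = (6.626 × 10^-34 J·s) / (9.11 × 10^-31 kg × 8.52 × 10^5 m/s)
λ = 8.54 × 10^-10 m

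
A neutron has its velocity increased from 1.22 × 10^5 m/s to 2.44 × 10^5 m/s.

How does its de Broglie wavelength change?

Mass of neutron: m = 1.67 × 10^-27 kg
The wavelength decreases by a factor of 2.

Using λ = h/(mv):

Initial wavelength: λ₁ = h/(mv₁) = 3.25 × 10^-12 m
Final wavelength: λ₂ = h/(mv₂) = 1.63 × 10^-12 m

Since λ ∝ 1/v, when velocity increases by a factor of 2, the wavelength decreases by a factor of 2.

λ₂/λ₁ = v₁/v₂ = 1/2

The wavelength decreases by a factor of 2.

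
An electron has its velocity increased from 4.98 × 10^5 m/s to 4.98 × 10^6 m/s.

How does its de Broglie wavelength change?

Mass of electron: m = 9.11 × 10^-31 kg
The wavelength decreases by a factor of 10.

Using λ = h/(mv):

Initial wavelength: λ₁ = h/(mv₁) = 1.46 × 10^-9 m
Final wavelength: λ₂ = h/(mv₂) = 1.46 × 10^-10 m

Since λ ∝ 1/v, when velocity increases by a factor of 10, the wavelength decreases by a factor of 10.

λ₂/λ₁ = v₁/v₂ = 1/10

The wavelength decreases by a factor of 10.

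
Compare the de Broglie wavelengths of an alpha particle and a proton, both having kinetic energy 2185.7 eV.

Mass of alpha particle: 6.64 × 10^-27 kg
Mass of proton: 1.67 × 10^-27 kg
The proton has the longer wavelength.

Using λ = h/√(2mKE):

For alpha particle: λ₁ = h/√(2m₁KE) = 3.07 × 10^-13 m
For proton: λ₂ = h/√(2m₂KE) = 6.13 × 10^-13 m

Since λ ∝ 1/√m at constant kinetic energy, the lighter particle has the longer wavelength.

The proton has the longer de Broglie wavelength.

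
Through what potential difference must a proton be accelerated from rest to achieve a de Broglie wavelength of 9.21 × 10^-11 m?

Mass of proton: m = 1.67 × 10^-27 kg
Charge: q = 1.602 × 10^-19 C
9.67 × 10^-2 V

From λ = h/√(2mqV), we solve for V:

λ² = h²/(2mqV)
V = h²/(2mqλ²)
V = (6.626 × 10^-34 J·s)² / (2 × 1.67 × 10^-27 kg × 1.602 × 10^-19 C × (9.21 × 10^-11 m)²)
V = 9.67 × 10^-2 V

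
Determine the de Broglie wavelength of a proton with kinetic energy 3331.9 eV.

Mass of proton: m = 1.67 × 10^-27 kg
4.96 × 10^-13 m

Using λ = h/√(2mKE):

First convert KE to Joules: KE = 3331.9 eV = 5.338 × 10^-16 J

λ = h/√(2mKE)
λ = (6.626 × 10^-34 J·s) / √(2 × 1.67 × 10^-27 kg × 5.338 × 10^-16 J)
λ = 4.96 × 10^-13 m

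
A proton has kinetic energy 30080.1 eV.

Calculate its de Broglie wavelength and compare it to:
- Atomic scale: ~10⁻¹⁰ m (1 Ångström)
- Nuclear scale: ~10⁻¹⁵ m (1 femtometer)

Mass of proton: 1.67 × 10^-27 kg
λ = 1.65 × 10^-13 m, which is between nuclear and atomic scales.

Using λ = h/√(2mKE):

KE = 30080.1 eV = 4.819 × 10^-15 J

λ = h/√(2mKE)
λ = (6.626 × 10^-34 J·s) / √(2 × 1.67 × 10^-27 kg × 4.819 × 10^-15 J)
λ = 1.65 × 10^-13 m

Comparison:
- Atomic scale (10⁻¹⁰ m): λ is 0.0017× this size
- Nuclear scale (10⁻¹⁵ m): λ is 1.7e+02× this size

The wavelength is between nuclear and atomic scales.

This wavelength is appropriate for probing atomic structure but too large for nuclear physics experiments.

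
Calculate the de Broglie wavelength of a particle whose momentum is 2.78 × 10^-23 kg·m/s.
2.38 × 10^-11 m

Using the de Broglie relation λ = h/p:

λ = h/p
λ = (6.626 × 10^-34 J·s) / (2.78 × 10^-23 kg·m/s)
λ = 2.38 × 10^-11 m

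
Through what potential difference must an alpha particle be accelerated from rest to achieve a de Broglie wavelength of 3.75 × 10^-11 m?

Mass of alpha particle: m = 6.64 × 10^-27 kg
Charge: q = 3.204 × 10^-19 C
7.34 × 10^-2 V

From λ = h/√(2mqV), we solve for V:

λ² = h²/(2mqV)
V = h²/(2mqλ²)
V = (6.626 × 10^-34 J·s)² / (2 × 6.64 × 10^-27 kg × 3.204 × 10^-19 C × (3.75 × 10^-11 m)²)
V = 7.34 × 10^-2 V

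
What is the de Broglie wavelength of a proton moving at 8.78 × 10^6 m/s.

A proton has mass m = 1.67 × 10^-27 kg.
4.52 × 10^-14 m

Using the de Broglie relation λ = h/(mv):

λ = h/(mv)
λ = (6.626 × 10^-34 J·s) / (1.67 × 10^-27 kg × 8.78 × 10^6 m/s)
λ = 4.52 × 10^-14 m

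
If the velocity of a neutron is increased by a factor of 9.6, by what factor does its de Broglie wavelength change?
The wavelength decreases by a factor of 9.6.

From λ = h/(mv), the wavelength is inversely proportional to velocity:

λ ∝ 1/v

If v → 9.6v, then λ → λ/9.6

When velocity is increased by a factor of 9.6, the wavelength decreases by a factor of 9.6.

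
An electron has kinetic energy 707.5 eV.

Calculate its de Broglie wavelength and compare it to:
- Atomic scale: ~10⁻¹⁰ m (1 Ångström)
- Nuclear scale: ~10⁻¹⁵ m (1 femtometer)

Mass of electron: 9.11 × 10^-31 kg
λ = 4.61 × 10^-11 m, which is between nuclear and atomic scales.

Using λ = h/√(2mKE):

KE = 707.5 eV = 1.134 × 10^-16 J

λ = h/√(2mKE)
λ = (6.626 × 10^-34 J·s) / √(2 × 9.11 × 10^-31 kg × 1.134 × 10^-16 J)
λ = 4.61 × 10^-11 m

Comparison:
- Atomic scale (10⁻¹⁰ m): λ is 0.46× this size
- Nuclear scale (10⁻¹⁵ m): λ is 4.6e+04× this size

The wavelength is between nuclear and atomic scales.

This wavelength is appropriate for probing atomic structure but too large for nuclear physics experiments.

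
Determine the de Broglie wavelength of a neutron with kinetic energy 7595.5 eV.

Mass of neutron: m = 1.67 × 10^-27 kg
3.29 × 10^-13 m

Using λ = h/√(2mKE):

First convert KE to Joules: KE = 7595.5 eV = 1.217 × 10^-15 J

λ = h/√(2mKE)
λ = (6.626 × 10^-34 J·s) / √(2 × 1.67 × 10^-27 kg × 1.217 × 10^-15 J)
λ = 3.29 × 10^-13 m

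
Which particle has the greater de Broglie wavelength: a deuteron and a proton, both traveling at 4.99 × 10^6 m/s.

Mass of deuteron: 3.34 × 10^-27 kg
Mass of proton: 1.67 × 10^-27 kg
The proton has the longer wavelength.

Using λ = h/(mv), since both particles have the same velocity, the wavelength depends only on mass.

For deuteron: λ₁ = h/(m₁v) = 3.98 × 10^-14 m
For proton: λ₂ = h/(m₂v) = 7.95 × 10^-14 m

Since λ ∝ 1/m at constant velocity, the lighter particle has the longer wavelength.

The proton has the longer de Broglie wavelength.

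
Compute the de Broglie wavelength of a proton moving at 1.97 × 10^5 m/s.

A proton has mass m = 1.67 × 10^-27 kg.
2.01 × 10^-12 m

Using the de Broglie relation λ = h/(mv):

λ = h/(mv)
λ = (6.626 × 10^-34 J·s) / (1.67 × 10^-27 kg × 1.97 × 10^5 m/s)
λ = 2.01 × 10^-12 m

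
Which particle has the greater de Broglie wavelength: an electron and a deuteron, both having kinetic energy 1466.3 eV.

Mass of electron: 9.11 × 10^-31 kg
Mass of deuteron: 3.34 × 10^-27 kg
The electron has the longer wavelength.

Using λ = h/√(2mKE):

For electron: λ₁ = h/√(2m₁KE) = 3.20 × 10^-11 m
For deuteron: λ₂ = h/√(2m₂KE) = 5.29 × 10^-13 m

Since λ ∝ 1/√m at constant kinetic energy, the lighter particle has the longer wavelength.

The electron has the longer de Broglie wavelength.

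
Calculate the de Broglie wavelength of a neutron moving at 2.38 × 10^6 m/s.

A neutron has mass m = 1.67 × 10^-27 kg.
1.67 × 10^-13 m

Using the de Broglie relation λ = h/(mv):

λ = h/(mv)
λ = (6.626 × 10^-34 J·s) / (1.67 × 10^-27 kg × 2.38 × 10^6 m/s)
λ = 1.67 × 10^-13 m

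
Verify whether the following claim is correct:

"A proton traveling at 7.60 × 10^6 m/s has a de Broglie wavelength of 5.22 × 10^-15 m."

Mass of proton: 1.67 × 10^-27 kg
False

The claim is incorrect.

Using λ = h/(mv):
λ = (6.626 × 10^-34 J·s) / (1.67 × 10^-27 kg × 7.60 × 10^6 m/s)
λ = 5.22 × 10^-14 m

The actual wavelength differs from the claimed 5.22 × 10^-15 m.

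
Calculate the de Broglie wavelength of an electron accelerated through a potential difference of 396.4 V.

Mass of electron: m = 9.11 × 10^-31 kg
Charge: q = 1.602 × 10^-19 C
6.16 × 10^-11 m

When a particle is accelerated through voltage V, it gains kinetic energy KE = qV.

The de Broglie wavelength is then λ = h/√(2mqV):

λ = h/√(2mqV)
λ = (6.626 × 10^-34 J·s) / √(2 × 9.11 × 10^-31 kg × 1.602 × 10^-19 C × 396.4 V)
λ = 6.16 × 10^-11 m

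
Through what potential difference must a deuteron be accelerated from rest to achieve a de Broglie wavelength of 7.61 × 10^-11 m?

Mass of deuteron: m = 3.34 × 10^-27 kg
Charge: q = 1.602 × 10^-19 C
7.08 × 10^-2 V

From λ = h/√(2mqV), we solve for V:

λ² = h²/(2mqV)
V = h²/(2mqλ²)
V = (6.626 × 10^-34 J·s)² / (2 × 3.34 × 10^-27 kg × 1.602 × 10^-19 C × (7.61 × 10^-11 m)²)
V = 7.08 × 10^-2 V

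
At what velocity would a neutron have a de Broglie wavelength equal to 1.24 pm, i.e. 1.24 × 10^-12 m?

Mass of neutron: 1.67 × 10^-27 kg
3.20 × 10^5 m/s

From λ = h/(mv), solve for v:

v = h/(mλ)
v = (6.626 × 10^-34 J·s) / (1.67 × 10^-27 kg × 1.24 × 10^-12 m)
v = 3.20 × 10^5 m/s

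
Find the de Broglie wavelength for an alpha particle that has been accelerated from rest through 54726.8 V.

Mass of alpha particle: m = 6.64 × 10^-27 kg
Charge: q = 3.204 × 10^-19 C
4.34 × 10^-14 m

When a particle is accelerated through voltage V, it gains kinetic energy KE = qV.

The de Broglie wavelength is then λ = h/√(2mqV):

λ = h/√(2mqV)
λ = (6.626 × 10^-34 J·s) / √(2 × 6.64 × 10^-27 kg × 3.204 × 10^-19 C × 54726.8 V)
λ = 4.34 × 10^-14 m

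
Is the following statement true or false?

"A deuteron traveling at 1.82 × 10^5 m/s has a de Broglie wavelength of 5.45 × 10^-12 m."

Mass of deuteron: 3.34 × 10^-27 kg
False

The claim is incorrect.

Using λ = h/(mv):
λ = (6.626 × 10^-34 J·s) / (3.34 × 10^-27 kg × 1.82 × 10^5 m/s)
λ = 1.09 × 10^-12 m

The actual wavelength differs from the claimed 5.45 × 10^-12 m.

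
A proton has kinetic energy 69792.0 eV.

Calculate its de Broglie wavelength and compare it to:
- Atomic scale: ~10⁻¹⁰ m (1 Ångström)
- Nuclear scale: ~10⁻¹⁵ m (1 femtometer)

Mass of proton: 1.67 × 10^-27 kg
λ = 1.08 × 10^-13 m, which is between nuclear and atomic scales.

Using λ = h/√(2mKE):

KE = 69792.0 eV = 1.118 × 10^-14 J

λ = h/√(2mKE)
λ = (6.626 × 10^-34 J·s) / √(2 × 1.67 × 10^-27 kg × 1.118 × 10^-14 J)
λ = 1.08 × 10^-13 m

Comparison:
- Atomic scale (10⁻¹⁰ m): λ is 0.0011× this size
- Nuclear scale (10⁻¹⁵ m): λ is 1.1e+02× this size

The wavelength is between nuclear and atomic scales.

This wavelength is appropriate for probing atomic structure but too large for nuclear physics experiments.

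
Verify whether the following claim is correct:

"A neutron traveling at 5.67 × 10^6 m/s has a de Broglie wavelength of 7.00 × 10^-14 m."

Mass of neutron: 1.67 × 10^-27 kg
True

The claim is correct.

Using λ = h/(mv):
λ = (6.626 × 10^-34 J·s) / (1.67 × 10^-27 kg × 5.67 × 10^6 m/s)
λ = 7.00 × 10^-14 m

This matches the claimed value.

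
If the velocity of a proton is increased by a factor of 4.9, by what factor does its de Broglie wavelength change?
The wavelength decreases by a factor of 4.9.

From λ = h/(mv), the wavelength is inversely proportional to velocity:

λ ∝ 1/v

If v → 4.9v, then λ → λ/4.9

When velocity is increased by a factor of 4.9, the wavelength decreases by a factor of 4.9.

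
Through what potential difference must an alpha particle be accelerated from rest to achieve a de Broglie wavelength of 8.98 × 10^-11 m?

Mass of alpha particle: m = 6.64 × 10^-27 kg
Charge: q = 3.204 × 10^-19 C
1.28 × 10^-2 V

From λ = h/√(2mqV), we solve for V:

λ² = h²/(2mqV)
V = h²/(2mqλ²)
V = (6.626 × 10^-34 J·s)² / (2 × 6.64 × 10^-27 kg × 3.204 × 10^-19 C × (8.98 × 10^-11 m)²)
V = 1.28 × 10^-2 V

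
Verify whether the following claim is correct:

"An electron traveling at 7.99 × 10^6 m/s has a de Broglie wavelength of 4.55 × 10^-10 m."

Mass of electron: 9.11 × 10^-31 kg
False

The claim is incorrect.

Using λ = h/(mv):
λ = (6.626 × 10^-34 J·s) / (9.11 × 10^-31 kg × 7.99 × 10^6 m/s)
λ = 9.10 × 10^-11 m

The actual wavelength differs from the claimed 4.55 × 10^-10 m.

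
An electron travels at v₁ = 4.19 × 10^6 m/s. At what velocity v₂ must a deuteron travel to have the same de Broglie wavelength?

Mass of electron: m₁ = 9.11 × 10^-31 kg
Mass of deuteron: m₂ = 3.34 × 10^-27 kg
v₂ = 1.14 × 10^3 m/s

For equal de Broglie wavelengths: λ₁ = λ₂

h/(m₁v₁) = h/(m₂v₂)
m₁v₁ = m₂v₂
v₂ = v₁ · (m₁/m₂)

v₂ = 4.19 × 10^6 m/s × (9.11 × 10^-31 kg / 3.34 × 10^-27 kg)
v₂ = 1.14 × 10^3 m/s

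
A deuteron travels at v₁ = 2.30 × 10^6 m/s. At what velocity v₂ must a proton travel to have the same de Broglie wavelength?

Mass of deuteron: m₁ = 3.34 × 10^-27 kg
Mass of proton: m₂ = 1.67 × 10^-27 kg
v₂ = 4.60 × 10^6 m/s

For equal de Broglie wavelengths: λ₁ = λ₂

h/(m₁v₁) = h/(m₂v₂)
m₁v₁ = m₂v₂
v₂ = v₁ · (m₁/m₂)

v₂ = 2.30 × 10^6 m/s × (3.34 × 10^-27 kg / 1.67 × 10^-27 kg)
v₂ = 4.60 × 10^6 m/s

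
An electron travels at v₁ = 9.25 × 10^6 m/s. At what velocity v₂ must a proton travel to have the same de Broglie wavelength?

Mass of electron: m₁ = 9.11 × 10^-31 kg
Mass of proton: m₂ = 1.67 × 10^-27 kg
v₂ = 5.05 × 10^3 m/s

For equal de Broglie wavelengths: λ₁ = λ₂

h/(m₁v₁) = h/(m₂v₂)
m₁v₁ = m₂v₂
v₂ = v₁ · (m₁/m₂)

v₂ = 9.25 × 10^6 m/s × (9.11 × 10^-31 kg / 1.67 × 10^-27 kg)
v₂ = 5.05 × 10^3 m/s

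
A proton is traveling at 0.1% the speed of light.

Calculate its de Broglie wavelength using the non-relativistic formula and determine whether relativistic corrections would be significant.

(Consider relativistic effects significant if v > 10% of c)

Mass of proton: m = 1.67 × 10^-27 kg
No, relativistic corrections are not needed.

Using the non-relativistic de Broglie formula λ = h/(mv):

v = 0.1% × c = 2.998 × 10^5 m/s

λ = h/(mv)
λ = (6.626 × 10^-34 J·s) / (1.67 × 10^-27 kg × 2.998 × 10^5 m/s)
λ = 1.32 × 10^-12 m

Since v = 0.1% of c < 10% of c, relativistic corrections are NOT significant and this non-relativistic result is a good approximation.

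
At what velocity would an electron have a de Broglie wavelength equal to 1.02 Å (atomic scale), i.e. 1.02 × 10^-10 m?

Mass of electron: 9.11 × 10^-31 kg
7.13 × 10^6 m/s

From λ = h/(mv), solve for v:

v = h/(mλ)
v = (6.626 × 10^-34 J·s) / (9.11 × 10^-31 kg × 1.02 × 10^-10 m)
v = 7.13 × 10^6 m/s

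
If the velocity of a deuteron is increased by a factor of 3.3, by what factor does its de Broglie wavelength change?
The wavelength decreases by a factor of 3.3.

From λ = h/(mv), the wavelength is inversely proportional to velocity:

λ ∝ 1/v

If v → 3.3v, then λ → λ/3.3

When velocity is increased by a factor of 3.3, the wavelength decreases by a factor of 3.3.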